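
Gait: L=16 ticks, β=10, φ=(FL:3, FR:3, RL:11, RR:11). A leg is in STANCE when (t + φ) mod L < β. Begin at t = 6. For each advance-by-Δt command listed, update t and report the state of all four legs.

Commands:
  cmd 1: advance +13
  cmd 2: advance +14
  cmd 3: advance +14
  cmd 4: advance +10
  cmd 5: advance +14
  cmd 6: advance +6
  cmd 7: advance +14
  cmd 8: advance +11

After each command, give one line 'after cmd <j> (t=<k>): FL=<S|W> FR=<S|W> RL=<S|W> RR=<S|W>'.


start t=6: FL=S FR=S RL=S RR=S
cmd 1: advance +13 → t=19, phase=(6,6,14,14) → FL=S FR=S RL=W RR=W
cmd 2: advance +14 → t=33, phase=(4,4,12,12) → FL=S FR=S RL=W RR=W
cmd 3: advance +14 → t=47, phase=(2,2,10,10) → FL=S FR=S RL=W RR=W
cmd 4: advance +10 → t=57, phase=(12,12,4,4) → FL=W FR=W RL=S RR=S
cmd 5: advance +14 → t=71, phase=(10,10,2,2) → FL=W FR=W RL=S RR=S
cmd 6: advance +6 → t=77, phase=(0,0,8,8) → FL=S FR=S RL=S RR=S
cmd 7: advance +14 → t=91, phase=(14,14,6,6) → FL=W FR=W RL=S RR=S
cmd 8: advance +11 → t=102, phase=(9,9,1,1) → FL=S FR=S RL=S RR=S

after cmd 1 (t=19): FL=S FR=S RL=W RR=W
after cmd 2 (t=33): FL=S FR=S RL=W RR=W
after cmd 3 (t=47): FL=S FR=S RL=W RR=W
after cmd 4 (t=57): FL=W FR=W RL=S RR=S
after cmd 5 (t=71): FL=W FR=W RL=S RR=S
after cmd 6 (t=77): FL=S FR=S RL=S RR=S
after cmd 7 (t=91): FL=W FR=W RL=S RR=S
after cmd 8 (t=102): FL=S FR=S RL=S RR=S


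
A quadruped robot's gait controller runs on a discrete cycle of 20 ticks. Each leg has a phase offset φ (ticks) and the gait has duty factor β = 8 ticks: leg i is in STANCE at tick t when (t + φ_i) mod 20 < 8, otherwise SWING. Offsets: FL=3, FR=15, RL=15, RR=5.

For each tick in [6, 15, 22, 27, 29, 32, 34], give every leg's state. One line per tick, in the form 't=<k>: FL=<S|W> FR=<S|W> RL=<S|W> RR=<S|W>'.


t=6: phase=(9,1,1,11) vs β=8 → FL=W FR=S RL=S RR=W
t=15: phase=(18,10,10,0) vs β=8 → FL=W FR=W RL=W RR=S
t=22: phase=(5,17,17,7) vs β=8 → FL=S FR=W RL=W RR=S
t=27: phase=(10,2,2,12) vs β=8 → FL=W FR=S RL=S RR=W
t=29: phase=(12,4,4,14) vs β=8 → FL=W FR=S RL=S RR=W
t=32: phase=(15,7,7,17) vs β=8 → FL=W FR=S RL=S RR=W
t=34: phase=(17,9,9,19) vs β=8 → FL=W FR=W RL=W RR=W

t=6: FL=W FR=S RL=S RR=W
t=15: FL=W FR=W RL=W RR=S
t=22: FL=S FR=W RL=W RR=S
t=27: FL=W FR=S RL=S RR=W
t=29: FL=W FR=S RL=S RR=W
t=32: FL=W FR=S RL=S RR=W
t=34: FL=W FR=W RL=W RR=W


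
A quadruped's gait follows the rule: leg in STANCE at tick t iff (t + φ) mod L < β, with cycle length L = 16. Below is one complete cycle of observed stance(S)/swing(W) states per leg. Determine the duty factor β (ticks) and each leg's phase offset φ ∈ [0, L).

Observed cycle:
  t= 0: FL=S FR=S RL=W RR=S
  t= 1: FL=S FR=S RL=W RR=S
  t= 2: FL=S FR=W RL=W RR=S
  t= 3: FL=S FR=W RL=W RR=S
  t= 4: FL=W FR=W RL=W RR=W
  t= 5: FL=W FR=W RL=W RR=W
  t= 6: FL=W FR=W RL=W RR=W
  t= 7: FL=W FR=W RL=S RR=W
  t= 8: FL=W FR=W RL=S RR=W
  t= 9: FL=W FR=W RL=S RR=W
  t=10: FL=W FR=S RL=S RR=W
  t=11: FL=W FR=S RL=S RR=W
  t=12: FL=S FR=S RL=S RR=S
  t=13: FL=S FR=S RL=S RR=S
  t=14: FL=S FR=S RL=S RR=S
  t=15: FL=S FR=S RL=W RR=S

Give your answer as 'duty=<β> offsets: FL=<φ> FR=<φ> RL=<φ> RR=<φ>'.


duty β = stance ticks per leg = 8
FL: stance ticks = 8; W→S at t=12 → φ=4
FR: stance ticks = 8; W→S at t=10 → φ=6
RL: stance ticks = 8; W→S at t=7 → φ=9
RR: stance ticks = 8; W→S at t=12 → φ=4

duty=8 offsets: FL=4 FR=6 RL=9 RR=4


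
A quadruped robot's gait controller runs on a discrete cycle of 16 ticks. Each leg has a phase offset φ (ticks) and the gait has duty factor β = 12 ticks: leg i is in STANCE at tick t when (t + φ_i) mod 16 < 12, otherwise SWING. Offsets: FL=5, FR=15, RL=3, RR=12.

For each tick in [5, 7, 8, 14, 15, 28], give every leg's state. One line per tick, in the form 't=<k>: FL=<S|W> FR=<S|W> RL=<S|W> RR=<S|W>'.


t=5: phase=(10,4,8,1) vs β=12 → FL=S FR=S RL=S RR=S
t=7: phase=(12,6,10,3) vs β=12 → FL=W FR=S RL=S RR=S
t=8: phase=(13,7,11,4) vs β=12 → FL=W FR=S RL=S RR=S
t=14: phase=(3,13,1,10) vs β=12 → FL=S FR=W RL=S RR=S
t=15: phase=(4,14,2,11) vs β=12 → FL=S FR=W RL=S RR=S
t=28: phase=(1,11,15,8) vs β=12 → FL=S FR=S RL=W RR=S

t=5: FL=S FR=S RL=S RR=S
t=7: FL=W FR=S RL=S RR=S
t=8: FL=W FR=S RL=S RR=S
t=14: FL=S FR=W RL=S RR=S
t=15: FL=S FR=W RL=S RR=S
t=28: FL=S FR=S RL=W RR=S


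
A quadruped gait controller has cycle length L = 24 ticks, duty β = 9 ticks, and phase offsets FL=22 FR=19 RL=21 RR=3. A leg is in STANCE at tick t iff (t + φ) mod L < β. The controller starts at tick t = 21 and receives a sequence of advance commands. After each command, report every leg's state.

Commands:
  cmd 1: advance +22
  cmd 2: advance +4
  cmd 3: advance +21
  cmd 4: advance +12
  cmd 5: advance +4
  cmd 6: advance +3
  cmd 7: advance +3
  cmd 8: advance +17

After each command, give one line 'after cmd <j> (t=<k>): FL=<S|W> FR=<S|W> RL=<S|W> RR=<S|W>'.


after cmd 1 (t=43): FL=W FR=W RL=W RR=W
after cmd 2 (t=47): FL=W FR=W RL=W RR=S
after cmd 3 (t=68): FL=W FR=W RL=W RR=W
after cmd 4 (t=80): FL=S FR=S RL=S RR=W
after cmd 5 (t=84): FL=W FR=S RL=W RR=W
after cmd 6 (t=87): FL=W FR=W RL=W RR=W
after cmd 7 (t=90): FL=W FR=W RL=W RR=W
after cmd 8 (t=107): FL=W FR=S RL=S RR=W

start t=21: FL=W FR=W RL=W RR=S
cmd 1: advance +22 → t=43, phase=(17,14,16,22) → FL=W FR=W RL=W RR=W
cmd 2: advance +4 → t=47, phase=(21,18,20,2) → FL=W FR=W RL=W RR=S
cmd 3: advance +21 → t=68, phase=(18,15,17,23) → FL=W FR=W RL=W RR=W
cmd 4: advance +12 → t=80, phase=(6,3,5,11) → FL=S FR=S RL=S RR=W
cmd 5: advance +4 → t=84, phase=(10,7,9,15) → FL=W FR=S RL=W RR=W
cmd 6: advance +3 → t=87, phase=(13,10,12,18) → FL=W FR=W RL=W RR=W
cmd 7: advance +3 → t=90, phase=(16,13,15,21) → FL=W FR=W RL=W RR=W
cmd 8: advance +17 → t=107, phase=(9,6,8,14) → FL=W FR=S RL=S RR=W


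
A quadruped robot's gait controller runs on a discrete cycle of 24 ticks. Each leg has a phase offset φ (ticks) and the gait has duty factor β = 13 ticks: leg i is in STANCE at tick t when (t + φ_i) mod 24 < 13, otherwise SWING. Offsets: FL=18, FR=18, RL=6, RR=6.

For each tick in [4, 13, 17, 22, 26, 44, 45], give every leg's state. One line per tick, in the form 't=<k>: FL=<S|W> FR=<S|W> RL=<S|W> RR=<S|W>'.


t=4: FL=W FR=W RL=S RR=S
t=13: FL=S FR=S RL=W RR=W
t=17: FL=S FR=S RL=W RR=W
t=22: FL=W FR=W RL=S RR=S
t=26: FL=W FR=W RL=S RR=S
t=44: FL=W FR=W RL=S RR=S
t=45: FL=W FR=W RL=S RR=S

t=4: phase=(22,22,10,10) vs β=13 → FL=W FR=W RL=S RR=S
t=13: phase=(7,7,19,19) vs β=13 → FL=S FR=S RL=W RR=W
t=17: phase=(11,11,23,23) vs β=13 → FL=S FR=S RL=W RR=W
t=22: phase=(16,16,4,4) vs β=13 → FL=W FR=W RL=S RR=S
t=26: phase=(20,20,8,8) vs β=13 → FL=W FR=W RL=S RR=S
t=44: phase=(14,14,2,2) vs β=13 → FL=W FR=W RL=S RR=S
t=45: phase=(15,15,3,3) vs β=13 → FL=W FR=W RL=S RR=S


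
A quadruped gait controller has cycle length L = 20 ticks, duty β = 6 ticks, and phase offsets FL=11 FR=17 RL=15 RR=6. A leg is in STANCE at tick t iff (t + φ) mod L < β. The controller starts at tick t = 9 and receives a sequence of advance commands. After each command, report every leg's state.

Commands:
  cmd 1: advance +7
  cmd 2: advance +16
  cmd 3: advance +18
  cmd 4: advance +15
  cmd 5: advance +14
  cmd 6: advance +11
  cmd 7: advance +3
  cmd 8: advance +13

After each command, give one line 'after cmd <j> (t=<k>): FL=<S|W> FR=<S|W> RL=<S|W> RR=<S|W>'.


after cmd 1 (t=16): FL=W FR=W RL=W RR=S
after cmd 2 (t=32): FL=S FR=W RL=W RR=W
after cmd 3 (t=50): FL=S FR=W RL=S RR=W
after cmd 4 (t=65): FL=W FR=S RL=S RR=W
after cmd 5 (t=79): FL=W FR=W RL=W RR=S
after cmd 6 (t=90): FL=S FR=W RL=S RR=W
after cmd 7 (t=93): FL=S FR=W RL=W RR=W
after cmd 8 (t=106): FL=W FR=S RL=S RR=W

start t=9: FL=S FR=W RL=S RR=W
cmd 1: advance +7 → t=16, phase=(7,13,11,2) → FL=W FR=W RL=W RR=S
cmd 2: advance +16 → t=32, phase=(3,9,7,18) → FL=S FR=W RL=W RR=W
cmd 3: advance +18 → t=50, phase=(1,7,5,16) → FL=S FR=W RL=S RR=W
cmd 4: advance +15 → t=65, phase=(16,2,0,11) → FL=W FR=S RL=S RR=W
cmd 5: advance +14 → t=79, phase=(10,16,14,5) → FL=W FR=W RL=W RR=S
cmd 6: advance +11 → t=90, phase=(1,7,5,16) → FL=S FR=W RL=S RR=W
cmd 7: advance +3 → t=93, phase=(4,10,8,19) → FL=S FR=W RL=W RR=W
cmd 8: advance +13 → t=106, phase=(17,3,1,12) → FL=W FR=S RL=S RR=W


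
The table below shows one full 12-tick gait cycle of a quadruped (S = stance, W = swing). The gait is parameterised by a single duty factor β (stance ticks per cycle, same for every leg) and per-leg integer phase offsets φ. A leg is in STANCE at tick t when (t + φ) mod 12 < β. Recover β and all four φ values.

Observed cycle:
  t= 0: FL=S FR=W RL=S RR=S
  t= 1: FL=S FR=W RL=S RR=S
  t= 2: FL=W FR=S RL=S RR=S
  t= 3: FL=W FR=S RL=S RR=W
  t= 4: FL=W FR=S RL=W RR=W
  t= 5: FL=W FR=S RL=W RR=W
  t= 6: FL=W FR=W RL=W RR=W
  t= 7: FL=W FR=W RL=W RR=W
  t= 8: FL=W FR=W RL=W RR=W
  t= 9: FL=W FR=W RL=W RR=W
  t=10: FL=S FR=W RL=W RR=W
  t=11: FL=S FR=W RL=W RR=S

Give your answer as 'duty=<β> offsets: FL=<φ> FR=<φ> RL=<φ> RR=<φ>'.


duty=4 offsets: FL=2 FR=10 RL=0 RR=1

duty β = stance ticks per leg = 4
FL: stance ticks = 4; W→S at t=10 → φ=2
FR: stance ticks = 4; W→S at t=2 → φ=10
RL: stance ticks = 4; W→S at t=0 → φ=0
RR: stance ticks = 4; W→S at t=11 → φ=1


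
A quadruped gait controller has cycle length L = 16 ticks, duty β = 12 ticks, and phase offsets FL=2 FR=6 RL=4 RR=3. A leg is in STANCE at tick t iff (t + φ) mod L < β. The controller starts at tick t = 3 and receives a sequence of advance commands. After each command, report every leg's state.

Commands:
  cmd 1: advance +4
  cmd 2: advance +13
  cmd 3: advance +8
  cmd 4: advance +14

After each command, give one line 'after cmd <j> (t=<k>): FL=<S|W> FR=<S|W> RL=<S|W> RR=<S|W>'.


after cmd 1 (t=7): FL=S FR=W RL=S RR=S
after cmd 2 (t=20): FL=S FR=S RL=S RR=S
after cmd 3 (t=28): FL=W FR=S RL=S RR=W
after cmd 4 (t=42): FL=W FR=S RL=W RR=W

start t=3: FL=S FR=S RL=S RR=S
cmd 1: advance +4 → t=7, phase=(9,13,11,10) → FL=S FR=W RL=S RR=S
cmd 2: advance +13 → t=20, phase=(6,10,8,7) → FL=S FR=S RL=S RR=S
cmd 3: advance +8 → t=28, phase=(14,2,0,15) → FL=W FR=S RL=S RR=W
cmd 4: advance +14 → t=42, phase=(12,0,14,13) → FL=W FR=S RL=W RR=W


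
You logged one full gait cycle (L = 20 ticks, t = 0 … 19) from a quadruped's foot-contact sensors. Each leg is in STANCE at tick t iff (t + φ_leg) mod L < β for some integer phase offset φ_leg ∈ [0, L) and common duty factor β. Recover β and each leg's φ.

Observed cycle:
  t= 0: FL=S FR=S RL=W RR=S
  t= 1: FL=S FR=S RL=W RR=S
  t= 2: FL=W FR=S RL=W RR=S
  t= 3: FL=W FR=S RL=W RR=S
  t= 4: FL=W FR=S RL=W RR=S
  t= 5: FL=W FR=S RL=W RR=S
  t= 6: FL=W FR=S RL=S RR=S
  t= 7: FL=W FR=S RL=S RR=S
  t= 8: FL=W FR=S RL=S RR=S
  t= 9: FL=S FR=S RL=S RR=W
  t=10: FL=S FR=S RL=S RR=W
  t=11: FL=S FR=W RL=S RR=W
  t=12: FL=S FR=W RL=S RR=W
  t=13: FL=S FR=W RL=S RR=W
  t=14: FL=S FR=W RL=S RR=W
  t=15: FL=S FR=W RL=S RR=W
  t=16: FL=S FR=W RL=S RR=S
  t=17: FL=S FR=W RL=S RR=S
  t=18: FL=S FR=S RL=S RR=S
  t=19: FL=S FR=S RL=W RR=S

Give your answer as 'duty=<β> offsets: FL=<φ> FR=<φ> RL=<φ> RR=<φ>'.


duty=13 offsets: FL=11 FR=2 RL=14 RR=4

duty β = stance ticks per leg = 13
FL: stance ticks = 13; W→S at t=9 → φ=11
FR: stance ticks = 13; W→S at t=18 → φ=2
RL: stance ticks = 13; W→S at t=6 → φ=14
RR: stance ticks = 13; W→S at t=16 → φ=4


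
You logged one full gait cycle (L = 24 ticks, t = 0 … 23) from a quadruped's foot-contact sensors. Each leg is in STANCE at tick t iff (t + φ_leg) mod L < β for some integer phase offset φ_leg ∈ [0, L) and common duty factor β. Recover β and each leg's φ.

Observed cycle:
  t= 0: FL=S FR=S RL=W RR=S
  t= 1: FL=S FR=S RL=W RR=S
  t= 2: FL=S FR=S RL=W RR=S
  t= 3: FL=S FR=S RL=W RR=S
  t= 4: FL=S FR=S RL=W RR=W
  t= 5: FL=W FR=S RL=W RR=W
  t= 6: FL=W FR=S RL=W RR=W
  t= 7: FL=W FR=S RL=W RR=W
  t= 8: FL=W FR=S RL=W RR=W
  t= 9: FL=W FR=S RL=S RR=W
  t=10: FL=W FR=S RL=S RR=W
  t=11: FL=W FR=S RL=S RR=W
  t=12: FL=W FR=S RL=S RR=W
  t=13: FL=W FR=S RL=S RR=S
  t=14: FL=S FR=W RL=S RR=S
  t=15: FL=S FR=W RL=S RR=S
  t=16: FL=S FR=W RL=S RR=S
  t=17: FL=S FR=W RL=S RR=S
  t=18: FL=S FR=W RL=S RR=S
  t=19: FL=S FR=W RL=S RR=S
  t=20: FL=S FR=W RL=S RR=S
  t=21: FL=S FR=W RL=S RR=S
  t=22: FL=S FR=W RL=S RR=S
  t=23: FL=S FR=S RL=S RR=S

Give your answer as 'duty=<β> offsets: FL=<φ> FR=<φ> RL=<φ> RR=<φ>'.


duty β = stance ticks per leg = 15
FL: stance ticks = 15; W→S at t=14 → φ=10
FR: stance ticks = 15; W→S at t=23 → φ=1
RL: stance ticks = 15; W→S at t=9 → φ=15
RR: stance ticks = 15; W→S at t=13 → φ=11

duty=15 offsets: FL=10 FR=1 RL=15 RR=11


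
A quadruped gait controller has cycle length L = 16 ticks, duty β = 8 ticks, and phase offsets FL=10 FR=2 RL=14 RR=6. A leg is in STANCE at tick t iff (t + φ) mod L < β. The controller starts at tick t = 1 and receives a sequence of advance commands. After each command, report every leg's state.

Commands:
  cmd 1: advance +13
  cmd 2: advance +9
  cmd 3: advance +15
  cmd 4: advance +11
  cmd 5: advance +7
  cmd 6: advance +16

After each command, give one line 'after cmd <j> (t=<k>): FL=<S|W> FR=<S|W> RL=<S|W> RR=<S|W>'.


start t=1: FL=W FR=S RL=W RR=S
cmd 1: advance +13 → t=14, phase=(8,0,12,4) → FL=W FR=S RL=W RR=S
cmd 2: advance +9 → t=23, phase=(1,9,5,13) → FL=S FR=W RL=S RR=W
cmd 3: advance +15 → t=38, phase=(0,8,4,12) → FL=S FR=W RL=S RR=W
cmd 4: advance +11 → t=49, phase=(11,3,15,7) → FL=W FR=S RL=W RR=S
cmd 5: advance +7 → t=56, phase=(2,10,6,14) → FL=S FR=W RL=S RR=W
cmd 6: advance +16 → t=72, phase=(2,10,6,14) → FL=S FR=W RL=S RR=W

after cmd 1 (t=14): FL=W FR=S RL=W RR=S
after cmd 2 (t=23): FL=S FR=W RL=S RR=W
after cmd 3 (t=38): FL=S FR=W RL=S RR=W
after cmd 4 (t=49): FL=W FR=S RL=W RR=S
after cmd 5 (t=56): FL=S FR=W RL=S RR=W
after cmd 6 (t=72): FL=S FR=W RL=S RR=W


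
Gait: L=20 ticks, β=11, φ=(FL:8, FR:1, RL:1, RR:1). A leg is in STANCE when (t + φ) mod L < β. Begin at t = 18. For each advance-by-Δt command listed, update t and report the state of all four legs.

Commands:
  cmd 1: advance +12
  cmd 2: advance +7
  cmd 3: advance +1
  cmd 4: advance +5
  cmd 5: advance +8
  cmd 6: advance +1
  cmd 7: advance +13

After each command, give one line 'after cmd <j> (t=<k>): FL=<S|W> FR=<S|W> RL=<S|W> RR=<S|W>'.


after cmd 1 (t=30): FL=W FR=W RL=W RR=W
after cmd 2 (t=37): FL=S FR=W RL=W RR=W
after cmd 3 (t=38): FL=S FR=W RL=W RR=W
after cmd 4 (t=43): FL=W FR=S RL=S RR=S
after cmd 5 (t=51): FL=W FR=W RL=W RR=W
after cmd 6 (t=52): FL=S FR=W RL=W RR=W
after cmd 7 (t=65): FL=W FR=S RL=S RR=S

start t=18: FL=S FR=W RL=W RR=W
cmd 1: advance +12 → t=30, phase=(18,11,11,11) → FL=W FR=W RL=W RR=W
cmd 2: advance +7 → t=37, phase=(5,18,18,18) → FL=S FR=W RL=W RR=W
cmd 3: advance +1 → t=38, phase=(6,19,19,19) → FL=S FR=W RL=W RR=W
cmd 4: advance +5 → t=43, phase=(11,4,4,4) → FL=W FR=S RL=S RR=S
cmd 5: advance +8 → t=51, phase=(19,12,12,12) → FL=W FR=W RL=W RR=W
cmd 6: advance +1 → t=52, phase=(0,13,13,13) → FL=S FR=W RL=W RR=W
cmd 7: advance +13 → t=65, phase=(13,6,6,6) → FL=W FR=S RL=S RR=S


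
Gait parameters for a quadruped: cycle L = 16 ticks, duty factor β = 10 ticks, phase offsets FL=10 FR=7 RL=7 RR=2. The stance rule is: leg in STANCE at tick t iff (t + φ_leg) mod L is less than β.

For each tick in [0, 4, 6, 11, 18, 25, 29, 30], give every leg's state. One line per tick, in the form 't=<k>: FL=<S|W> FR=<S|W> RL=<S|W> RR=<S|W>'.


t=0: FL=W FR=S RL=S RR=S
t=4: FL=W FR=W RL=W RR=S
t=6: FL=S FR=W RL=W RR=S
t=11: FL=S FR=S RL=S RR=W
t=18: FL=W FR=S RL=S RR=S
t=25: FL=S FR=S RL=S RR=W
t=29: FL=S FR=S RL=S RR=W
t=30: FL=S FR=S RL=S RR=S

t=0: phase=(10,7,7,2) vs β=10 → FL=W FR=S RL=S RR=S
t=4: phase=(14,11,11,6) vs β=10 → FL=W FR=W RL=W RR=S
t=6: phase=(0,13,13,8) vs β=10 → FL=S FR=W RL=W RR=S
t=11: phase=(5,2,2,13) vs β=10 → FL=S FR=S RL=S RR=W
t=18: phase=(12,9,9,4) vs β=10 → FL=W FR=S RL=S RR=S
t=25: phase=(3,0,0,11) vs β=10 → FL=S FR=S RL=S RR=W
t=29: phase=(7,4,4,15) vs β=10 → FL=S FR=S RL=S RR=W
t=30: phase=(8,5,5,0) vs β=10 → FL=S FR=S RL=S RR=S


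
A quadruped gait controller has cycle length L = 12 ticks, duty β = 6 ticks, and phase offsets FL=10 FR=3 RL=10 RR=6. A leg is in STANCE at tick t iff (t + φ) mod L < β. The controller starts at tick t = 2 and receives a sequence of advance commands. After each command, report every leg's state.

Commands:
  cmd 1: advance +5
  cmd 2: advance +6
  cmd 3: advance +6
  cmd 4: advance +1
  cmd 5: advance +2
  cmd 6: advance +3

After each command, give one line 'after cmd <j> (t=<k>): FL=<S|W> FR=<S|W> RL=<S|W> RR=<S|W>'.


after cmd 1 (t=7): FL=S FR=W RL=S RR=S
after cmd 2 (t=13): FL=W FR=S RL=W RR=W
after cmd 3 (t=19): FL=S FR=W RL=S RR=S
after cmd 4 (t=20): FL=W FR=W RL=W RR=S
after cmd 5 (t=22): FL=W FR=S RL=W RR=S
after cmd 6 (t=25): FL=W FR=S RL=W RR=W

start t=2: FL=S FR=S RL=S RR=W
cmd 1: advance +5 → t=7, phase=(5,10,5,1) → FL=S FR=W RL=S RR=S
cmd 2: advance +6 → t=13, phase=(11,4,11,7) → FL=W FR=S RL=W RR=W
cmd 3: advance +6 → t=19, phase=(5,10,5,1) → FL=S FR=W RL=S RR=S
cmd 4: advance +1 → t=20, phase=(6,11,6,2) → FL=W FR=W RL=W RR=S
cmd 5: advance +2 → t=22, phase=(8,1,8,4) → FL=W FR=S RL=W RR=S
cmd 6: advance +3 → t=25, phase=(11,4,11,7) → FL=W FR=S RL=W RR=W


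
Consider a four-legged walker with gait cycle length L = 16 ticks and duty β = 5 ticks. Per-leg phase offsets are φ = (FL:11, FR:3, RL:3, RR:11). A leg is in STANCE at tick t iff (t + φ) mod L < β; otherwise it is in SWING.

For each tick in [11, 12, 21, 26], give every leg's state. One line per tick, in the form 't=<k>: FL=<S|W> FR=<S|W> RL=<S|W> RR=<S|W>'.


t=11: FL=W FR=W RL=W RR=W
t=12: FL=W FR=W RL=W RR=W
t=21: FL=S FR=W RL=W RR=S
t=26: FL=W FR=W RL=W RR=W

t=11: phase=(6,14,14,6) vs β=5 → FL=W FR=W RL=W RR=W
t=12: phase=(7,15,15,7) vs β=5 → FL=W FR=W RL=W RR=W
t=21: phase=(0,8,8,0) vs β=5 → FL=S FR=W RL=W RR=S
t=26: phase=(5,13,13,5) vs β=5 → FL=W FR=W RL=W RR=W


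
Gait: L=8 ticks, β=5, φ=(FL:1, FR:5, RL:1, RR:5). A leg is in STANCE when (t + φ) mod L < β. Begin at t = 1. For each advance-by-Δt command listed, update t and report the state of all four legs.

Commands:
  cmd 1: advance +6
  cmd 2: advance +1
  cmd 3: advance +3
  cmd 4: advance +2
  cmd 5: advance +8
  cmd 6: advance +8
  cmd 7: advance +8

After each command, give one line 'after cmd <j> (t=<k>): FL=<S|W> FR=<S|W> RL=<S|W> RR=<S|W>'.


start t=1: FL=S FR=W RL=S RR=W
cmd 1: advance +6 → t=7, phase=(0,4,0,4) → FL=S FR=S RL=S RR=S
cmd 2: advance +1 → t=8, phase=(1,5,1,5) → FL=S FR=W RL=S RR=W
cmd 3: advance +3 → t=11, phase=(4,0,4,0) → FL=S FR=S RL=S RR=S
cmd 4: advance +2 → t=13, phase=(6,2,6,2) → FL=W FR=S RL=W RR=S
cmd 5: advance +8 → t=21, phase=(6,2,6,2) → FL=W FR=S RL=W RR=S
cmd 6: advance +8 → t=29, phase=(6,2,6,2) → FL=W FR=S RL=W RR=S
cmd 7: advance +8 → t=37, phase=(6,2,6,2) → FL=W FR=S RL=W RR=S

after cmd 1 (t=7): FL=S FR=S RL=S RR=S
after cmd 2 (t=8): FL=S FR=W RL=S RR=W
after cmd 3 (t=11): FL=S FR=S RL=S RR=S
after cmd 4 (t=13): FL=W FR=S RL=W RR=S
after cmd 5 (t=21): FL=W FR=S RL=W RR=S
after cmd 6 (t=29): FL=W FR=S RL=W RR=S
after cmd 7 (t=37): FL=W FR=S RL=W RR=S


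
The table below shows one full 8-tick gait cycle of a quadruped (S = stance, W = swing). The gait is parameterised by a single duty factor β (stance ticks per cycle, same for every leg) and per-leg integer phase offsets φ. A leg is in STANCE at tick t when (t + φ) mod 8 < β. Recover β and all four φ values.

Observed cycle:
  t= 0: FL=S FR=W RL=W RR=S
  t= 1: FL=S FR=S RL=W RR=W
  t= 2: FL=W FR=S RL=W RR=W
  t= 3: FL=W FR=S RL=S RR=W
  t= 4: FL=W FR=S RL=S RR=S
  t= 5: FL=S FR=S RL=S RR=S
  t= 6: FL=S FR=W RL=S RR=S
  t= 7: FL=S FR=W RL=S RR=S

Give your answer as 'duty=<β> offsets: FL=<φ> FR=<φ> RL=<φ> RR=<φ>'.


duty=5 offsets: FL=3 FR=7 RL=5 RR=4

duty β = stance ticks per leg = 5
FL: stance ticks = 5; W→S at t=5 → φ=3
FR: stance ticks = 5; W→S at t=1 → φ=7
RL: stance ticks = 5; W→S at t=3 → φ=5
RR: stance ticks = 5; W→S at t=4 → φ=4


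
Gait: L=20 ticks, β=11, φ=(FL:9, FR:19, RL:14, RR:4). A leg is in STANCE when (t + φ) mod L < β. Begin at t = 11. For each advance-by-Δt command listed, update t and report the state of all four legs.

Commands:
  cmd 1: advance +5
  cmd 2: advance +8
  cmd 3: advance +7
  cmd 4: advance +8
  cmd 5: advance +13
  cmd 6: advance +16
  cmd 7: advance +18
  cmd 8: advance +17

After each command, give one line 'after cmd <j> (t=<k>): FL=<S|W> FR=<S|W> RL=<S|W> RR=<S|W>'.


after cmd 1 (t=16): FL=S FR=W RL=S RR=S
after cmd 2 (t=24): FL=W FR=S RL=W RR=S
after cmd 3 (t=31): FL=S FR=S RL=S RR=W
after cmd 4 (t=39): FL=S FR=W RL=W RR=S
after cmd 5 (t=52): FL=S FR=W RL=S RR=W
after cmd 6 (t=68): FL=W FR=S RL=S RR=W
after cmd 7 (t=86): FL=W FR=S RL=S RR=S
after cmd 8 (t=103): FL=W FR=S RL=W RR=S

start t=11: FL=S FR=S RL=S RR=W
cmd 1: advance +5 → t=16, phase=(5,15,10,0) → FL=S FR=W RL=S RR=S
cmd 2: advance +8 → t=24, phase=(13,3,18,8) → FL=W FR=S RL=W RR=S
cmd 3: advance +7 → t=31, phase=(0,10,5,15) → FL=S FR=S RL=S RR=W
cmd 4: advance +8 → t=39, phase=(8,18,13,3) → FL=S FR=W RL=W RR=S
cmd 5: advance +13 → t=52, phase=(1,11,6,16) → FL=S FR=W RL=S RR=W
cmd 6: advance +16 → t=68, phase=(17,7,2,12) → FL=W FR=S RL=S RR=W
cmd 7: advance +18 → t=86, phase=(15,5,0,10) → FL=W FR=S RL=S RR=S
cmd 8: advance +17 → t=103, phase=(12,2,17,7) → FL=W FR=S RL=W RR=S


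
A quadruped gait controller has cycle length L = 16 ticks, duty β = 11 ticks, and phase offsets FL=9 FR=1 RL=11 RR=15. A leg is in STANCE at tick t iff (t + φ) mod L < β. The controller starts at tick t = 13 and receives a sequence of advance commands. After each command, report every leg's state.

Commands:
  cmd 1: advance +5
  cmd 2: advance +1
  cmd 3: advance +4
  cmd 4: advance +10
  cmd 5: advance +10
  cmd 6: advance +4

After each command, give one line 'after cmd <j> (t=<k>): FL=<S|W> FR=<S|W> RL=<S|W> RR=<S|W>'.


after cmd 1 (t=18): FL=W FR=S RL=W RR=S
after cmd 2 (t=19): FL=W FR=S RL=W RR=S
after cmd 3 (t=23): FL=S FR=S RL=S RR=S
after cmd 4 (t=33): FL=S FR=S RL=W RR=S
after cmd 5 (t=43): FL=S FR=W RL=S RR=S
after cmd 6 (t=47): FL=S FR=S RL=S RR=W

start t=13: FL=S FR=W RL=S RR=W
cmd 1: advance +5 → t=18, phase=(11,3,13,1) → FL=W FR=S RL=W RR=S
cmd 2: advance +1 → t=19, phase=(12,4,14,2) → FL=W FR=S RL=W RR=S
cmd 3: advance +4 → t=23, phase=(0,8,2,6) → FL=S FR=S RL=S RR=S
cmd 4: advance +10 → t=33, phase=(10,2,12,0) → FL=S FR=S RL=W RR=S
cmd 5: advance +10 → t=43, phase=(4,12,6,10) → FL=S FR=W RL=S RR=S
cmd 6: advance +4 → t=47, phase=(8,0,10,14) → FL=S FR=S RL=S RR=W


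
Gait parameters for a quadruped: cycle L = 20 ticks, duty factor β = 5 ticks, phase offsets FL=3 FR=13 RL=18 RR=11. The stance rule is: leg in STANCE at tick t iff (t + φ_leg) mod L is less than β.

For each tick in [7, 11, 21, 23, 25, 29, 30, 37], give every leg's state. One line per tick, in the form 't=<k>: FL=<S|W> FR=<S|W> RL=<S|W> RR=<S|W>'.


t=7: FL=W FR=S RL=W RR=W
t=11: FL=W FR=S RL=W RR=S
t=21: FL=S FR=W RL=W RR=W
t=23: FL=W FR=W RL=S RR=W
t=25: FL=W FR=W RL=S RR=W
t=29: FL=W FR=S RL=W RR=S
t=30: FL=W FR=S RL=W RR=S
t=37: FL=S FR=W RL=W RR=W

t=7: phase=(10,0,5,18) vs β=5 → FL=W FR=S RL=W RR=W
t=11: phase=(14,4,9,2) vs β=5 → FL=W FR=S RL=W RR=S
t=21: phase=(4,14,19,12) vs β=5 → FL=S FR=W RL=W RR=W
t=23: phase=(6,16,1,14) vs β=5 → FL=W FR=W RL=S RR=W
t=25: phase=(8,18,3,16) vs β=5 → FL=W FR=W RL=S RR=W
t=29: phase=(12,2,7,0) vs β=5 → FL=W FR=S RL=W RR=S
t=30: phase=(13,3,8,1) vs β=5 → FL=W FR=S RL=W RR=S
t=37: phase=(0,10,15,8) vs β=5 → FL=S FR=W RL=W RR=W


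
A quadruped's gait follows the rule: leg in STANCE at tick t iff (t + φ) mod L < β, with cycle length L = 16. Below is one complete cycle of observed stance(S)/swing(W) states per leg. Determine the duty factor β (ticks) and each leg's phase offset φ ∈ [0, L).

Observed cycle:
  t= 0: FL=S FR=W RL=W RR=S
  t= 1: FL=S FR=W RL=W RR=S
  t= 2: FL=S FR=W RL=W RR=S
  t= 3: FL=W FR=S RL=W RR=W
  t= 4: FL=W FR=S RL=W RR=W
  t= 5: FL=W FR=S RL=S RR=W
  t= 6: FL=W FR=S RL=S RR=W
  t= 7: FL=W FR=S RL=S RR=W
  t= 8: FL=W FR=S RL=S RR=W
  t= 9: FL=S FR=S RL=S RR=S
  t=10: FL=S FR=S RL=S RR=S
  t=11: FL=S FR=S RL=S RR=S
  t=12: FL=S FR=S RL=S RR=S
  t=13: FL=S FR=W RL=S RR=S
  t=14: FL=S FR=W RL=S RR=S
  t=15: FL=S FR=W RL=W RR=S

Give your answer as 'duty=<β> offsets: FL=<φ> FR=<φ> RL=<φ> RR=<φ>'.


duty=10 offsets: FL=7 FR=13 RL=11 RR=7

duty β = stance ticks per leg = 10
FL: stance ticks = 10; W→S at t=9 → φ=7
FR: stance ticks = 10; W→S at t=3 → φ=13
RL: stance ticks = 10; W→S at t=5 → φ=11
RR: stance ticks = 10; W→S at t=9 → φ=7


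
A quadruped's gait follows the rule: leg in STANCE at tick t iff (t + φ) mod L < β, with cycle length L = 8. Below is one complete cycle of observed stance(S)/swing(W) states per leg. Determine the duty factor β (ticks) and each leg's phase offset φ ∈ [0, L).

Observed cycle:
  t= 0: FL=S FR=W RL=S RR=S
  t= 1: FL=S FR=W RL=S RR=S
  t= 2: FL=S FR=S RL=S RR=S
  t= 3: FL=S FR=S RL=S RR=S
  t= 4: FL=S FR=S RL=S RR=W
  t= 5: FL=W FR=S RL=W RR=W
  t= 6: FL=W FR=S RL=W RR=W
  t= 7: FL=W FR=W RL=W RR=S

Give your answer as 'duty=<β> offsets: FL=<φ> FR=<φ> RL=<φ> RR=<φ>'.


duty=5 offsets: FL=0 FR=6 RL=0 RR=1

duty β = stance ticks per leg = 5
FL: stance ticks = 5; W→S at t=0 → φ=0
FR: stance ticks = 5; W→S at t=2 → φ=6
RL: stance ticks = 5; W→S at t=0 → φ=0
RR: stance ticks = 5; W→S at t=7 → φ=1


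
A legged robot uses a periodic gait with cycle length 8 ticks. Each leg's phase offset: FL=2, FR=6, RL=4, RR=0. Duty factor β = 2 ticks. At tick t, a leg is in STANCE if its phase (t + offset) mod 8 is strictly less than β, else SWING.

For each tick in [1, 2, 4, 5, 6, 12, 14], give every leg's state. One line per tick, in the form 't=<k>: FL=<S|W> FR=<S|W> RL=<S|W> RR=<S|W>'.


t=1: FL=W FR=W RL=W RR=S
t=2: FL=W FR=S RL=W RR=W
t=4: FL=W FR=W RL=S RR=W
t=5: FL=W FR=W RL=S RR=W
t=6: FL=S FR=W RL=W RR=W
t=12: FL=W FR=W RL=S RR=W
t=14: FL=S FR=W RL=W RR=W

t=1: phase=(3,7,5,1) vs β=2 → FL=W FR=W RL=W RR=S
t=2: phase=(4,0,6,2) vs β=2 → FL=W FR=S RL=W RR=W
t=4: phase=(6,2,0,4) vs β=2 → FL=W FR=W RL=S RR=W
t=5: phase=(7,3,1,5) vs β=2 → FL=W FR=W RL=S RR=W
t=6: phase=(0,4,2,6) vs β=2 → FL=S FR=W RL=W RR=W
t=12: phase=(6,2,0,4) vs β=2 → FL=W FR=W RL=S RR=W
t=14: phase=(0,4,2,6) vs β=2 → FL=S FR=W RL=W RR=W


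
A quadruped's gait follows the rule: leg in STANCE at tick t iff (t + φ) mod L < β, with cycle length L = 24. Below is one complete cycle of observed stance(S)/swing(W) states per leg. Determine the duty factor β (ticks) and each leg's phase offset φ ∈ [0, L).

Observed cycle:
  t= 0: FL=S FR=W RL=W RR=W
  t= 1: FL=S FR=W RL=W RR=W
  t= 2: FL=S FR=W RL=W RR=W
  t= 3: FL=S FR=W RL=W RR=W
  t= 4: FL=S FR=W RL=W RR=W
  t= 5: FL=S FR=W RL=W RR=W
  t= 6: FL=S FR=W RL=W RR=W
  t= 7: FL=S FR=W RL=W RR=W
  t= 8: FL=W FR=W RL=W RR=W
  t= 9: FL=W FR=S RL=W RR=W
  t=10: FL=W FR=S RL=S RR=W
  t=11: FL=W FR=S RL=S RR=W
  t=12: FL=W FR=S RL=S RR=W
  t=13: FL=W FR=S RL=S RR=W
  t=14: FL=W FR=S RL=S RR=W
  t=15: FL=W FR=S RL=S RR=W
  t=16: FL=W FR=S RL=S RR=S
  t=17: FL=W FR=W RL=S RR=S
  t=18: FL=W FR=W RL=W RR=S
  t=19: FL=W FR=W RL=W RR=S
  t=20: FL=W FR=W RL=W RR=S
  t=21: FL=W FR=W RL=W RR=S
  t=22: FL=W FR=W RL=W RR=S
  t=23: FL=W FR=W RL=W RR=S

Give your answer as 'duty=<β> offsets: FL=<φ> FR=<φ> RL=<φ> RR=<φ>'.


duty β = stance ticks per leg = 8
FL: stance ticks = 8; W→S at t=0 → φ=0
FR: stance ticks = 8; W→S at t=9 → φ=15
RL: stance ticks = 8; W→S at t=10 → φ=14
RR: stance ticks = 8; W→S at t=16 → φ=8

duty=8 offsets: FL=0 FR=15 RL=14 RR=8


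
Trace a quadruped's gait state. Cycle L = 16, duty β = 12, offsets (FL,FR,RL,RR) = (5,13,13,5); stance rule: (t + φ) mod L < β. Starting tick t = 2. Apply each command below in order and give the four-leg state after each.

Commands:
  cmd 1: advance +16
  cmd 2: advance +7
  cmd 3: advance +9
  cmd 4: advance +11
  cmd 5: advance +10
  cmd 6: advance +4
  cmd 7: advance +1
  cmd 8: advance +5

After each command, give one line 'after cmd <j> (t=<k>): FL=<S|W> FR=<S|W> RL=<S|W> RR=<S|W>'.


start t=2: FL=S FR=W RL=W RR=S
cmd 1: advance +16 → t=18, phase=(7,15,15,7) → FL=S FR=W RL=W RR=S
cmd 2: advance +7 → t=25, phase=(14,6,6,14) → FL=W FR=S RL=S RR=W
cmd 3: advance +9 → t=34, phase=(7,15,15,7) → FL=S FR=W RL=W RR=S
cmd 4: advance +11 → t=45, phase=(2,10,10,2) → FL=S FR=S RL=S RR=S
cmd 5: advance +10 → t=55, phase=(12,4,4,12) → FL=W FR=S RL=S RR=W
cmd 6: advance +4 → t=59, phase=(0,8,8,0) → FL=S FR=S RL=S RR=S
cmd 7: advance +1 → t=60, phase=(1,9,9,1) → FL=S FR=S RL=S RR=S
cmd 8: advance +5 → t=65, phase=(6,14,14,6) → FL=S FR=W RL=W RR=S

after cmd 1 (t=18): FL=S FR=W RL=W RR=S
after cmd 2 (t=25): FL=W FR=S RL=S RR=W
after cmd 3 (t=34): FL=S FR=W RL=W RR=S
after cmd 4 (t=45): FL=S FR=S RL=S RR=S
after cmd 5 (t=55): FL=W FR=S RL=S RR=W
after cmd 6 (t=59): FL=S FR=S RL=S RR=S
after cmd 7 (t=60): FL=S FR=S RL=S RR=S
after cmd 8 (t=65): FL=S FR=W RL=W RR=S


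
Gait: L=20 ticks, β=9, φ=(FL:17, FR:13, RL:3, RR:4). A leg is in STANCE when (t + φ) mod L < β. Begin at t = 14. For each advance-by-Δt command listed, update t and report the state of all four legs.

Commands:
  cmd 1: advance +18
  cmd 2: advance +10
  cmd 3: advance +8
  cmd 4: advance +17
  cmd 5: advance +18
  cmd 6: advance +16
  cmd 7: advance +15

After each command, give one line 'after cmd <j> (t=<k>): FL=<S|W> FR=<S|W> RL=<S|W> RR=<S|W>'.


start t=14: FL=W FR=S RL=W RR=W
cmd 1: advance +18 → t=32, phase=(9,5,15,16) → FL=W FR=S RL=W RR=W
cmd 2: advance +10 → t=42, phase=(19,15,5,6) → FL=W FR=W RL=S RR=S
cmd 3: advance +8 → t=50, phase=(7,3,13,14) → FL=S FR=S RL=W RR=W
cmd 4: advance +17 → t=67, phase=(4,0,10,11) → FL=S FR=S RL=W RR=W
cmd 5: advance +18 → t=85, phase=(2,18,8,9) → FL=S FR=W RL=S RR=W
cmd 6: advance +16 → t=101, phase=(18,14,4,5) → FL=W FR=W RL=S RR=S
cmd 7: advance +15 → t=116, phase=(13,9,19,0) → FL=W FR=W RL=W RR=S

after cmd 1 (t=32): FL=W FR=S RL=W RR=W
after cmd 2 (t=42): FL=W FR=W RL=S RR=S
after cmd 3 (t=50): FL=S FR=S RL=W RR=W
after cmd 4 (t=67): FL=S FR=S RL=W RR=W
after cmd 5 (t=85): FL=S FR=W RL=S RR=W
after cmd 6 (t=101): FL=W FR=W RL=S RR=S
after cmd 7 (t=116): FL=W FR=W RL=W RR=S


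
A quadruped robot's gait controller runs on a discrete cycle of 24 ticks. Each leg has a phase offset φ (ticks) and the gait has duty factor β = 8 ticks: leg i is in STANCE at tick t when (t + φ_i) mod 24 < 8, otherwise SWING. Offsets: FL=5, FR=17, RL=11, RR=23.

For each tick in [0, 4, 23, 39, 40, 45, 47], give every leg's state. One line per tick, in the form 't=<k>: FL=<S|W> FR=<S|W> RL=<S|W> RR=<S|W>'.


t=0: phase=(5,17,11,23) vs β=8 → FL=S FR=W RL=W RR=W
t=4: phase=(9,21,15,3) vs β=8 → FL=W FR=W RL=W RR=S
t=23: phase=(4,16,10,22) vs β=8 → FL=S FR=W RL=W RR=W
t=39: phase=(20,8,2,14) vs β=8 → FL=W FR=W RL=S RR=W
t=40: phase=(21,9,3,15) vs β=8 → FL=W FR=W RL=S RR=W
t=45: phase=(2,14,8,20) vs β=8 → FL=S FR=W RL=W RR=W
t=47: phase=(4,16,10,22) vs β=8 → FL=S FR=W RL=W RR=W

t=0: FL=S FR=W RL=W RR=W
t=4: FL=W FR=W RL=W RR=S
t=23: FL=S FR=W RL=W RR=W
t=39: FL=W FR=W RL=S RR=W
t=40: FL=W FR=W RL=S RR=W
t=45: FL=S FR=W RL=W RR=W
t=47: FL=S FR=W RL=W RR=W


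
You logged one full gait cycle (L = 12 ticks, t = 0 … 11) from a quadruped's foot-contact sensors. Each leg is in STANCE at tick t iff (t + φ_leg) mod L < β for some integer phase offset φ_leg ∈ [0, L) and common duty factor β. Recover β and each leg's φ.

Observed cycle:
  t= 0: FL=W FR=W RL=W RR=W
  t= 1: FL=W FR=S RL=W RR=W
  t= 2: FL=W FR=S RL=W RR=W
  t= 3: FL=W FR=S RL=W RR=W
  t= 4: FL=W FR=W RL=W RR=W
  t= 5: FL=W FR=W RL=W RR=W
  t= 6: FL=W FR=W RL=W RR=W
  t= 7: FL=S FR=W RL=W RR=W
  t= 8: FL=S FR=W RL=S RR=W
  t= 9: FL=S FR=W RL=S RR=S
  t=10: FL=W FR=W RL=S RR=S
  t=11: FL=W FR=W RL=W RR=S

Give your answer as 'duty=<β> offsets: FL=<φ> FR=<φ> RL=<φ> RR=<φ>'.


duty=3 offsets: FL=5 FR=11 RL=4 RR=3

duty β = stance ticks per leg = 3
FL: stance ticks = 3; W→S at t=7 → φ=5
FR: stance ticks = 3; W→S at t=1 → φ=11
RL: stance ticks = 3; W→S at t=8 → φ=4
RR: stance ticks = 3; W→S at t=9 → φ=3


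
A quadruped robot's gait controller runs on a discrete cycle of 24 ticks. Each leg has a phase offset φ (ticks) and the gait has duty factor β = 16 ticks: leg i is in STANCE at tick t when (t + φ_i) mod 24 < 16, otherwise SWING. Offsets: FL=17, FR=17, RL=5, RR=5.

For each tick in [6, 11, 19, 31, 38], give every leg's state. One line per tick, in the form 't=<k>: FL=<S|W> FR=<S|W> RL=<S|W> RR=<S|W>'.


t=6: FL=W FR=W RL=S RR=S
t=11: FL=S FR=S RL=W RR=W
t=19: FL=S FR=S RL=S RR=S
t=31: FL=S FR=S RL=S RR=S
t=38: FL=S FR=S RL=W RR=W

t=6: phase=(23,23,11,11) vs β=16 → FL=W FR=W RL=S RR=S
t=11: phase=(4,4,16,16) vs β=16 → FL=S FR=S RL=W RR=W
t=19: phase=(12,12,0,0) vs β=16 → FL=S FR=S RL=S RR=S
t=31: phase=(0,0,12,12) vs β=16 → FL=S FR=S RL=S RR=S
t=38: phase=(7,7,19,19) vs β=16 → FL=S FR=S RL=W RR=W


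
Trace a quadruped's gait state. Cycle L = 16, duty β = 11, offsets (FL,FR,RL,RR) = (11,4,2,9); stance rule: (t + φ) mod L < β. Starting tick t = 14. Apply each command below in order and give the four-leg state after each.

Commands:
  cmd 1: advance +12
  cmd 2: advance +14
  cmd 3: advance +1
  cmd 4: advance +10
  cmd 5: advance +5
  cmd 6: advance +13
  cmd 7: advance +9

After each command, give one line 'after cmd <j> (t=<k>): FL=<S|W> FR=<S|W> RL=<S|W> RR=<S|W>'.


start t=14: FL=S FR=S RL=S RR=S
cmd 1: advance +12 → t=26, phase=(5,14,12,3) → FL=S FR=W RL=W RR=S
cmd 2: advance +14 → t=40, phase=(3,12,10,1) → FL=S FR=W RL=S RR=S
cmd 3: advance +1 → t=41, phase=(4,13,11,2) → FL=S FR=W RL=W RR=S
cmd 4: advance +10 → t=51, phase=(14,7,5,12) → FL=W FR=S RL=S RR=W
cmd 5: advance +5 → t=56, phase=(3,12,10,1) → FL=S FR=W RL=S RR=S
cmd 6: advance +13 → t=69, phase=(0,9,7,14) → FL=S FR=S RL=S RR=W
cmd 7: advance +9 → t=78, phase=(9,2,0,7) → FL=S FR=S RL=S RR=S

after cmd 1 (t=26): FL=S FR=W RL=W RR=S
after cmd 2 (t=40): FL=S FR=W RL=S RR=S
after cmd 3 (t=41): FL=S FR=W RL=W RR=S
after cmd 4 (t=51): FL=W FR=S RL=S RR=W
after cmd 5 (t=56): FL=S FR=W RL=S RR=S
after cmd 6 (t=69): FL=S FR=S RL=S RR=W
after cmd 7 (t=78): FL=S FR=S RL=S RR=S


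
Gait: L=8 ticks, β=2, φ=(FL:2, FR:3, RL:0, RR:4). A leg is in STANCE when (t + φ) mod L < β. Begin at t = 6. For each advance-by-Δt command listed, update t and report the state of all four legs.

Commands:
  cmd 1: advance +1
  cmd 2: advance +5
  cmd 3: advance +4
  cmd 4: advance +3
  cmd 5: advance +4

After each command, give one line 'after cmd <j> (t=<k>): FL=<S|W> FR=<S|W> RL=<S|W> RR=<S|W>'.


start t=6: FL=S FR=S RL=W RR=W
cmd 1: advance +1 → t=7, phase=(1,2,7,3) → FL=S FR=W RL=W RR=W
cmd 2: advance +5 → t=12, phase=(6,7,4,0) → FL=W FR=W RL=W RR=S
cmd 3: advance +4 → t=16, phase=(2,3,0,4) → FL=W FR=W RL=S RR=W
cmd 4: advance +3 → t=19, phase=(5,6,3,7) → FL=W FR=W RL=W RR=W
cmd 5: advance +4 → t=23, phase=(1,2,7,3) → FL=S FR=W RL=W RR=W

after cmd 1 (t=7): FL=S FR=W RL=W RR=W
after cmd 2 (t=12): FL=W FR=W RL=W RR=S
after cmd 3 (t=16): FL=W FR=W RL=S RR=W
after cmd 4 (t=19): FL=W FR=W RL=W RR=W
after cmd 5 (t=23): FL=S FR=W RL=W RR=W


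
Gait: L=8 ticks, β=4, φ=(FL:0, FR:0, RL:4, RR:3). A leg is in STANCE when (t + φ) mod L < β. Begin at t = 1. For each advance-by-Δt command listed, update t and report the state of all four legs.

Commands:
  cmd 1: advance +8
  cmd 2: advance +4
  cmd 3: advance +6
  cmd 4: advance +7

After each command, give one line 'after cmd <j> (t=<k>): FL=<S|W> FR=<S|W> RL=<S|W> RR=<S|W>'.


after cmd 1 (t=9): FL=S FR=S RL=W RR=W
after cmd 2 (t=13): FL=W FR=W RL=S RR=S
after cmd 3 (t=19): FL=S FR=S RL=W RR=W
after cmd 4 (t=26): FL=S FR=S RL=W RR=W

start t=1: FL=S FR=S RL=W RR=W
cmd 1: advance +8 → t=9, phase=(1,1,5,4) → FL=S FR=S RL=W RR=W
cmd 2: advance +4 → t=13, phase=(5,5,1,0) → FL=W FR=W RL=S RR=S
cmd 3: advance +6 → t=19, phase=(3,3,7,6) → FL=S FR=S RL=W RR=W
cmd 4: advance +7 → t=26, phase=(2,2,6,5) → FL=S FR=S RL=W RR=W


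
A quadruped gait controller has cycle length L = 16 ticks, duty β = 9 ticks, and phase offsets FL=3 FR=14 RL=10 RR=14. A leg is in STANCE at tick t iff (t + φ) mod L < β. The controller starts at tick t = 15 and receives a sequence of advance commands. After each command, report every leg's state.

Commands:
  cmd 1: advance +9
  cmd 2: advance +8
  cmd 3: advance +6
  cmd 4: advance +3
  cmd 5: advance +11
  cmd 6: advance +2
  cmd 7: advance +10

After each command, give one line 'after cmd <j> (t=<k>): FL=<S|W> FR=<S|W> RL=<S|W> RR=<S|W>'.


after cmd 1 (t=24): FL=W FR=S RL=S RR=S
after cmd 2 (t=32): FL=S FR=W RL=W RR=W
after cmd 3 (t=38): FL=W FR=S RL=S RR=S
after cmd 4 (t=41): FL=W FR=S RL=S RR=S
after cmd 5 (t=52): FL=S FR=S RL=W RR=S
after cmd 6 (t=54): FL=W FR=S RL=S RR=S
after cmd 7 (t=64): FL=S FR=W RL=W RR=W

start t=15: FL=S FR=W RL=W RR=W
cmd 1: advance +9 → t=24, phase=(11,6,2,6) → FL=W FR=S RL=S RR=S
cmd 2: advance +8 → t=32, phase=(3,14,10,14) → FL=S FR=W RL=W RR=W
cmd 3: advance +6 → t=38, phase=(9,4,0,4) → FL=W FR=S RL=S RR=S
cmd 4: advance +3 → t=41, phase=(12,7,3,7) → FL=W FR=S RL=S RR=S
cmd 5: advance +11 → t=52, phase=(7,2,14,2) → FL=S FR=S RL=W RR=S
cmd 6: advance +2 → t=54, phase=(9,4,0,4) → FL=W FR=S RL=S RR=S
cmd 7: advance +10 → t=64, phase=(3,14,10,14) → FL=S FR=W RL=W RR=W


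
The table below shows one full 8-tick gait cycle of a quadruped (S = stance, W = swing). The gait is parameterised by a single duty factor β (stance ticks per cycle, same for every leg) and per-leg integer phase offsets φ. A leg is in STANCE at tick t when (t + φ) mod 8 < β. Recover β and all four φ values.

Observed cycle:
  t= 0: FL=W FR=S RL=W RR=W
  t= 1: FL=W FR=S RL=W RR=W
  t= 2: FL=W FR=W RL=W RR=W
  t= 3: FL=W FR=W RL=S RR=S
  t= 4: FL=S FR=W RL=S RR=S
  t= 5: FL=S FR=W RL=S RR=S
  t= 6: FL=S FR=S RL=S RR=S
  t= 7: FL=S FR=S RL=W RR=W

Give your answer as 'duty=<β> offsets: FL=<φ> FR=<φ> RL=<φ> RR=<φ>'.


duty=4 offsets: FL=4 FR=2 RL=5 RR=5

duty β = stance ticks per leg = 4
FL: stance ticks = 4; W→S at t=4 → φ=4
FR: stance ticks = 4; W→S at t=6 → φ=2
RL: stance ticks = 4; W→S at t=3 → φ=5
RR: stance ticks = 4; W→S at t=3 → φ=5


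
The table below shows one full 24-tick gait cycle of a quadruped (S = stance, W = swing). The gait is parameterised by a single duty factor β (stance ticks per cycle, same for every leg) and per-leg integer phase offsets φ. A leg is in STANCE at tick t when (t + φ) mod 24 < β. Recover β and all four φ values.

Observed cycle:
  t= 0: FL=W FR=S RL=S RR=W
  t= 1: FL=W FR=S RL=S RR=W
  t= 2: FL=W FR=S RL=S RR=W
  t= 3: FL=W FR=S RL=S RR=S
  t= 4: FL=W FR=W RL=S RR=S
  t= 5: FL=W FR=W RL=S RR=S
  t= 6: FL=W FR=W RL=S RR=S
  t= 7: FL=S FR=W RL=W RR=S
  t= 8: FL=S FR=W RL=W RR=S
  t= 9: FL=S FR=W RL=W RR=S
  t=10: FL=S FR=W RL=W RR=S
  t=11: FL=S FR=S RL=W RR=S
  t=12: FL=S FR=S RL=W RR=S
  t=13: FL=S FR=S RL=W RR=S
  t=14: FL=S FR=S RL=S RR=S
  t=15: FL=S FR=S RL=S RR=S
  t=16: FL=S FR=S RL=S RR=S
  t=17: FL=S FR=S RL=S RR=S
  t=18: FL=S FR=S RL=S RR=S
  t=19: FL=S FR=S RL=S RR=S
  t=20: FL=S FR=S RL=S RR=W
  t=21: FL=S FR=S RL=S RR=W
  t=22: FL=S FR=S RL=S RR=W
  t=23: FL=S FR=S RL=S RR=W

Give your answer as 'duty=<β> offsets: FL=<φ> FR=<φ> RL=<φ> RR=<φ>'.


duty=17 offsets: FL=17 FR=13 RL=10 RR=21

duty β = stance ticks per leg = 17
FL: stance ticks = 17; W→S at t=7 → φ=17
FR: stance ticks = 17; W→S at t=11 → φ=13
RL: stance ticks = 17; W→S at t=14 → φ=10
RR: stance ticks = 17; W→S at t=3 → φ=21


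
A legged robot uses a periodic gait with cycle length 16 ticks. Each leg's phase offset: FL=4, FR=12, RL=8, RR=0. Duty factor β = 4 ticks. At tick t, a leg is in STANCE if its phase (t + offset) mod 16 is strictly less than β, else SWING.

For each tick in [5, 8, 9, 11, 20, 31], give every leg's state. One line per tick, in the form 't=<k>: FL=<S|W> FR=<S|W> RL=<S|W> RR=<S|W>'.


t=5: phase=(9,1,13,5) vs β=4 → FL=W FR=S RL=W RR=W
t=8: phase=(12,4,0,8) vs β=4 → FL=W FR=W RL=S RR=W
t=9: phase=(13,5,1,9) vs β=4 → FL=W FR=W RL=S RR=W
t=11: phase=(15,7,3,11) vs β=4 → FL=W FR=W RL=S RR=W
t=20: phase=(8,0,12,4) vs β=4 → FL=W FR=S RL=W RR=W
t=31: phase=(3,11,7,15) vs β=4 → FL=S FR=W RL=W RR=W

t=5: FL=W FR=S RL=W RR=W
t=8: FL=W FR=W RL=S RR=W
t=9: FL=W FR=W RL=S RR=W
t=11: FL=W FR=W RL=S RR=W
t=20: FL=W FR=S RL=W RR=W
t=31: FL=S FR=W RL=W RR=W
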